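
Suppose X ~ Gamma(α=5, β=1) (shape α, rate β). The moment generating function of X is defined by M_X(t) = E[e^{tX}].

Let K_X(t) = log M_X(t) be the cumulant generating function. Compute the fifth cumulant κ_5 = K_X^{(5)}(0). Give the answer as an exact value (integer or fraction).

M_X(t) = (1 - t)^(-5)
K_X(t) = log M_X(t) = -5*log(1 - t)
K^(5)(t) = -120/(t^5 - 5*t^4 + 10*t^3 - 10*t^2 + 5*t - 1)

κ_5 = K^(5)(0) = 120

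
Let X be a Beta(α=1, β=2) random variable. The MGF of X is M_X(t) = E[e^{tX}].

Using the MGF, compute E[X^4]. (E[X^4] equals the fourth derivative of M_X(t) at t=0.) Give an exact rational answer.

E[X^4] = d^4M/dt^4 |_{t=0} = 1/15

M_X(t) = ₁F₁(1; 3; t)
dM/dt = ₁F₁(2; 4; t)/3
d^2M/dt^2 = ₁F₁(3; 5; t)/6
d^3M/dt^3 = ₁F₁(4; 6; t)/10
d^4M/dt^4 = ₁F₁(5; 7; t)/15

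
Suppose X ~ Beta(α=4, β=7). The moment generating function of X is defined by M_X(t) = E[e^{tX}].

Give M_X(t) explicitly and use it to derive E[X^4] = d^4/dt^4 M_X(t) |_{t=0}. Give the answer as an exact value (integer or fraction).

M_X(t) = ₁F₁(4; 11; t)
D^4[M](t) = 5*₁F₁(8; 15; t)/143

E[X^4] = D^4[M](0) = 5/143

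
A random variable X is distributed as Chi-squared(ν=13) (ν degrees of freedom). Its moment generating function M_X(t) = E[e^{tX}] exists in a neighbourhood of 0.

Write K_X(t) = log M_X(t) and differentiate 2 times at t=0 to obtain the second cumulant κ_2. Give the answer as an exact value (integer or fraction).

M_X(t) = (1 - 2*t)^(-13/2)
K_X(t) = log M_X(t) = -13*log(1 - 2*t)/2
D^2[K](t) = 26/(4*t^2 - 4*t + 1)

κ_2 = D^2[K](0) = 26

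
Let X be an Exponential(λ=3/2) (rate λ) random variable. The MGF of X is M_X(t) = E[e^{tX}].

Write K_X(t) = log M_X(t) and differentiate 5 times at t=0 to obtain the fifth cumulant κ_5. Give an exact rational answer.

M_X(t) = 3/(2*(3/2 - t))
K_X(t) = log M_X(t) = -log(3/2 - t) - log(2) + log(3)
K^(5)(t) = -768/(32*t^5 - 240*t^4 + 720*t^3 - 1080*t^2 + 810*t - 243)

κ_5 = K^(5)(0) = 256/81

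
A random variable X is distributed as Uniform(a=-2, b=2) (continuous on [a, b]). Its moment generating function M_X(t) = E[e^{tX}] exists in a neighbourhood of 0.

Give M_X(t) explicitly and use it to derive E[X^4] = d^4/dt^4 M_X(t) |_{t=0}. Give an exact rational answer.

M_X(t) = (e^(2*t) - e^(-2*t))/(4*t)
M^(4)(t) = (4*t^4*e^(4*t) - 4*t^4 - 8*t^3*e^(4*t) - 8*t^3 + 12*t^2*e^(4*t) - 12*t^2 - 12*t*e^(4*t) - 12*t + 6*e^(4*t) - 6)*e^(-2*t)/t^5

E[X^4] = M^(4)(0) = 16/5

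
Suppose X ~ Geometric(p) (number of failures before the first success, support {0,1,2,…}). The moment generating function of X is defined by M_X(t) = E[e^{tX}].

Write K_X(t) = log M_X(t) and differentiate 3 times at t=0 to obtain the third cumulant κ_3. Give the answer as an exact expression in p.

M_X(t) = p/(-(1 - p)*e^(t) + 1)
K_X(t) = log M_X(t) = log(p) - log(-(1 - p)*e^(t) + 1)
dK/dt = (-p*e^(t) + e^(t))/(p*e^(t) - e^(t) + 1)
d^2K/dt^2 = (-p*e^(t) + e^(t))/(p^2*e^(2*t) - 2*p*e^(2*t) + 2*p*e^(t) + e^(2*t) - 2*e^(t) + 1)

κ_3 = d^3K/dt^3 |_{t=0} = (p^2 - 3*p + 2)/p^3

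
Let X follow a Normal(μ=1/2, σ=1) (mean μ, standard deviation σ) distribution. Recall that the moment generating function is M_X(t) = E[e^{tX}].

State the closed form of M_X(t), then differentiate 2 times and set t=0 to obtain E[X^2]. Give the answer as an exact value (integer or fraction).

M_X(t) = e^(t^2/2 + t/2)
M′(t) = t*e^(t/2)*e^(t^2/2) + e^(t/2)*e^(t^2/2)/2
M′′(t) = t^2*e^(t/2)*e^(t^2/2) + t*e^(t/2)*e^(t^2/2) + 5*e^(t/2)*e^(t^2/2)/4

E[X^2] = M′′(0) = 5/4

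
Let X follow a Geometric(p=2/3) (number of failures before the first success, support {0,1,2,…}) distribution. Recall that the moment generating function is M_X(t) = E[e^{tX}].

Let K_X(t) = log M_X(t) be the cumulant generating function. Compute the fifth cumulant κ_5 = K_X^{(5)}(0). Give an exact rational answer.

κ_5 = K^(5)(0) = 15

M_X(t) = 2/(3*(1 - e^(t)/3))
K_X(t) = log M_X(t) = -log(1 - e^(t)/3) - log(3) + log(2)
K^(5)(t) = (-3*e^(4*t) - 99*e^(3*t) - 297*e^(2*t) - 81*e^(t))/(e^(5*t) - 15*e^(4*t) + 90*e^(3*t) - 270*e^(2*t) + 405*e^(t) - 243)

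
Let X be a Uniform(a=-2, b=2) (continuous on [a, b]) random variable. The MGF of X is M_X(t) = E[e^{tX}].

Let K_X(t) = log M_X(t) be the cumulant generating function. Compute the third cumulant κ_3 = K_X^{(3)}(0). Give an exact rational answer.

κ_3 = K′′′(0) = 0

M_X(t) = (e^(2*t) - e^(-2*t))/(4*t)
K_X(t) = log M_X(t) = -log(t) + log(e^(2*t) - e^(-2*t)) - 2*log(2)
K′(t) = (2*t*e^(4*t) + 2*t - e^(4*t) + 1)/(t*e^(4*t) - t)
K′′(t) = (-16*t^2*e^(4*t) + e^(8*t) - 2*e^(4*t) + 1)/(t^2*e^(8*t) - 2*t^2*e^(4*t) + t^2)
K′′′(t) = (64*t^3*e^(8*t) + 64*t^3*e^(4*t) - 2*e^(12*t) + 6*e^(8*t) - 6*e^(4*t) + 2)/(t^3*e^(12*t) - 3*t^3*e^(8*t) + 3*t^3*e^(4*t) - t^3)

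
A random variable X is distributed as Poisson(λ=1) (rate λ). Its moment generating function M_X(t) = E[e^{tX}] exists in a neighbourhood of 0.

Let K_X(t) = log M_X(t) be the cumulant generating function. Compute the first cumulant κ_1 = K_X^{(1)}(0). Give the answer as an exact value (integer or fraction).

κ_1 = K^(1)(0) = 1

M_X(t) = e^(e^(t) - 1)
K_X(t) = log M_X(t) = e^(t) - 1
K^(1)(t) = e^(t)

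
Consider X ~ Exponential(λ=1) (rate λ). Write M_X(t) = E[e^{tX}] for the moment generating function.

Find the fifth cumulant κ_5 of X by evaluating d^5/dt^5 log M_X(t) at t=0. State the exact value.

M_X(t) = 1/(1 - t)
K_X(t) = log M_X(t) = -log(1 - t)
K^(5)(t) = -24/(t^5 - 5*t^4 + 10*t^3 - 10*t^2 + 5*t - 1)

κ_5 = K^(5)(0) = 24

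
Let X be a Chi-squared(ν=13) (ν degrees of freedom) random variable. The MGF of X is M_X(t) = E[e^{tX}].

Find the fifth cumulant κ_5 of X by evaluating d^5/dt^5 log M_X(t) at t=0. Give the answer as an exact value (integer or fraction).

M_X(t) = (1 - 2*t)^(-13/2)
K_X(t) = log M_X(t) = -13*log(1 - 2*t)/2
D^5[K](t) = -4992/(32*t^5 - 80*t^4 + 80*t^3 - 40*t^2 + 10*t - 1)

κ_5 = D^5[K](0) = 4992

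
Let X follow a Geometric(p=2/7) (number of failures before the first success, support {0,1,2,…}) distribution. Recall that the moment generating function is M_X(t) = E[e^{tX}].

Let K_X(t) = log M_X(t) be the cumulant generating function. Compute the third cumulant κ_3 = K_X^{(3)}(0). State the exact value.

M_X(t) = 2/(7*(1 - 5*e^(t)/7))
K_X(t) = log M_X(t) = -log(1 - 5*e^(t)/7) - log(7) + log(2)
K^(3)(t) = (-175*e^(2*t) - 245*e^(t))/(125*e^(3*t) - 525*e^(2*t) + 735*e^(t) - 343)

κ_3 = K^(3)(0) = 105/2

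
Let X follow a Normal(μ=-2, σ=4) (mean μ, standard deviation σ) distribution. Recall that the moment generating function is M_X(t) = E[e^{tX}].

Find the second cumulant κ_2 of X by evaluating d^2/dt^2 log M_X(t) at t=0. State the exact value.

M_X(t) = e^(8*t^2 - 2*t)
K_X(t) = log M_X(t) = 8*t^2 - 2*t
D^2[K](t) = 16

κ_2 = D^2[K](0) = 16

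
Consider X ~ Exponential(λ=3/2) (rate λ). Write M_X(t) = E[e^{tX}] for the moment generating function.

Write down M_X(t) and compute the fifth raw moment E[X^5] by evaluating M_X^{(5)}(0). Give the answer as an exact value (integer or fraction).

M_X(t) = 3/(2*(3/2 - t))
M^(5)(t) = 11520/(64*t^6 - 576*t^5 + 2160*t^4 - 4320*t^3 + 4860*t^2 - 2916*t + 729)

E[X^5] = M^(5)(0) = 1280/81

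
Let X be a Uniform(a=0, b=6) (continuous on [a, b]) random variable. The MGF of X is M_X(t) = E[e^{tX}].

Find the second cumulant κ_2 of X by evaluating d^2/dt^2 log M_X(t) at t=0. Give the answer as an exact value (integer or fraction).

M_X(t) = (e^(6*t) - 1)/(6*t)
K_X(t) = log M_X(t) = -log(t) + log(e^(6*t) - 1) - log(6)
dK/dt = (6*t*e^(6*t) - e^(6*t) + 1)/(t*e^(6*t) - t)
d^2K/dt^2 = (-36*t^2*e^(6*t) + e^(12*t) - 2*e^(6*t) + 1)/(t^2*e^(12*t) - 2*t^2*e^(6*t) + t^2)

κ_2 = d^2K/dt^2 |_{t=0} = 3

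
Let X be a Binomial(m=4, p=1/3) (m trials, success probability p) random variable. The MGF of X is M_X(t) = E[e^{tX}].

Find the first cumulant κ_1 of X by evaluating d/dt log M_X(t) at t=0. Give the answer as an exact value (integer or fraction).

κ_1 = D[K](0) = 4/3

M_X(t) = (e^(t)/3 + 2/3)^4
K_X(t) = log M_X(t) = 4*log(e^(t)/3 + 2/3)
D[K](t) = 4*e^(t)/(e^(t) + 2)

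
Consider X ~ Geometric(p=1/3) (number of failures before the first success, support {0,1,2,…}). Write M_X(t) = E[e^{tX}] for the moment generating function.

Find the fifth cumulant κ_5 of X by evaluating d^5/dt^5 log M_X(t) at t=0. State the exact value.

κ_5 = K′′′′′(0) = 2190

M_X(t) = 1/(3*(1 - 2*e^(t)/3))
K_X(t) = log M_X(t) = -log(1 - 2*e^(t)/3) - log(3)
K′(t) = -2*e^(t)/(2*e^(t) - 3)
K′′(t) = 6*e^(t)/(4*e^(2*t) - 12*e^(t) + 9)
K′′′(t) = (-12*e^(2*t) - 18*e^(t))/(8*e^(3*t) - 36*e^(2*t) + 54*e^(t) - 27)
K′′′′(t) = (24*e^(3*t) + 144*e^(2*t) + 54*e^(t))/(16*e^(4*t) - 96*e^(3*t) + 216*e^(2*t) - 216*e^(t) + 81)
K′′′′′(t) = (-48*e^(4*t) - 792*e^(3*t) - 1188*e^(2*t) - 162*e^(t))/(32*e^(5*t) - 240*e^(4*t) + 720*e^(3*t) - 1080*e^(2*t) + 810*e^(t) - 243)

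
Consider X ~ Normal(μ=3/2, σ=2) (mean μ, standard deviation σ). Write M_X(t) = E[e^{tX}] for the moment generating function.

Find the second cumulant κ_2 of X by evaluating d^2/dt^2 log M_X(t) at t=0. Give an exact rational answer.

M_X(t) = e^(2*t^2 + 3*t/2)
K_X(t) = log M_X(t) = 2*t^2 + 3*t/2
D^2[K](t) = 4

κ_2 = D^2[K](0) = 4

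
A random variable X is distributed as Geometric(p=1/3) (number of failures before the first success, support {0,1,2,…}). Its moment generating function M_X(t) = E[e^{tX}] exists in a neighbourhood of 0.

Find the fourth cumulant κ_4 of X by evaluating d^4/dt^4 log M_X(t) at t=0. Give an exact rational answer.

κ_4 = K^(4)(0) = 222

M_X(t) = 1/(3*(1 - 2*e^(t)/3))
K_X(t) = log M_X(t) = -log(1 - 2*e^(t)/3) - log(3)
K^(4)(t) = (24*e^(3*t) + 144*e^(2*t) + 54*e^(t))/(16*e^(4*t) - 96*e^(3*t) + 216*e^(2*t) - 216*e^(t) + 81)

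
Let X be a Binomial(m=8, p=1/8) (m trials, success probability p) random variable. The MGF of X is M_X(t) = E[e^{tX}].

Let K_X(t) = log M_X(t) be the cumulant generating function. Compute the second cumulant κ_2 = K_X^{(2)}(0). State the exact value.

M_X(t) = (e^(t)/8 + 7/8)^8
K_X(t) = log M_X(t) = 8*log(e^(t)/8 + 7/8)
K′(t) = 8*e^(t)/(e^(t) + 7)
K′′(t) = 56*e^(t)/(e^(2*t) + 14*e^(t) + 49)

κ_2 = K′′(0) = 7/8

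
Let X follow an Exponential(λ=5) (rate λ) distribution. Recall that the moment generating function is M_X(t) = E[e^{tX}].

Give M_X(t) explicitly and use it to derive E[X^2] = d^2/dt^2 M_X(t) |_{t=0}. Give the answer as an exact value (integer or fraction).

M_X(t) = 5/(5 - t)
D^2[M](t) = -10/(t^3 - 15*t^2 + 75*t - 125)

E[X^2] = D^2[M](0) = 2/25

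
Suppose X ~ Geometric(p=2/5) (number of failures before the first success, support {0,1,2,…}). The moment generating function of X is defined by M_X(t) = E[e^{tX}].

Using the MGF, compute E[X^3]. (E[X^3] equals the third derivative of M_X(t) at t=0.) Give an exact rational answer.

M_X(t) = 2/(5*(1 - 3*e^(t)/5))
M′(t) = 6*e^(t)/(9*e^(2*t) - 30*e^(t) + 25)
M′′(t) = (-18*e^(2*t) - 30*e^(t))/(27*e^(3*t) - 135*e^(2*t) + 225*e^(t) - 125)
M′′′(t) = (54*e^(3*t) + 360*e^(2*t) + 150*e^(t))/(81*e^(4*t) - 540*e^(3*t) + 1350*e^(2*t) - 1500*e^(t) + 625)

E[X^3] = M′′′(0) = 141/4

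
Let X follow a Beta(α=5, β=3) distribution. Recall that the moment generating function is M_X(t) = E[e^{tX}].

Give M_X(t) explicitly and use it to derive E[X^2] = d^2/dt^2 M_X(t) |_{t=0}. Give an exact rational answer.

M_X(t) = ₁F₁(5; 8; t)
M′(t) = 5*₁F₁(6; 9; t)/8
M′′(t) = 5*₁F₁(7; 10; t)/12

E[X^2] = M′′(0) = 5/12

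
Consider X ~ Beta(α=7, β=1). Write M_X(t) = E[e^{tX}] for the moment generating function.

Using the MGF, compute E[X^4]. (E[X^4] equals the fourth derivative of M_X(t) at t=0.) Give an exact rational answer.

E[X^4] = D^4[M](0) = 7/11

M_X(t) = ₁F₁(7; 8; t)
D^4[M](t) = 7*₁F₁(11; 12; t)/11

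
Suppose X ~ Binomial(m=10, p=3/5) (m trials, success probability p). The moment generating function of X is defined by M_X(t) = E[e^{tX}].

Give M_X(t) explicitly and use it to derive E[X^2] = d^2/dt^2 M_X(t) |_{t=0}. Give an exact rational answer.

E[X^2] = M^(2)(0) = 192/5

M_X(t) = (3*e^(t)/5 + 2/5)^10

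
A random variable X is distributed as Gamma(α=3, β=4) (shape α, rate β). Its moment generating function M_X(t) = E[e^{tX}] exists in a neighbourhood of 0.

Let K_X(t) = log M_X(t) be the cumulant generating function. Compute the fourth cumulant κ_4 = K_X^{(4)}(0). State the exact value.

M_X(t) = 64/(4 - t)^3
K_X(t) = log M_X(t) = -3*log(4 - t) + 6*log(2)
D^4[K](t) = 18/(t^4 - 16*t^3 + 96*t^2 - 256*t + 256)

κ_4 = D^4[K](0) = 9/128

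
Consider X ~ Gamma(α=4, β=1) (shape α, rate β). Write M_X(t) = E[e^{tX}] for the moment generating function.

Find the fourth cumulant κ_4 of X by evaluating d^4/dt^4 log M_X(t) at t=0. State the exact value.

M_X(t) = (1 - t)^(-4)
K_X(t) = log M_X(t) = -4*log(1 - t)
K′(t) = -4/(t - 1)
K′′(t) = 4/(t^2 - 2*t + 1)
K′′′(t) = -8/(t^3 - 3*t^2 + 3*t - 1)
K′′′′(t) = 24/(t^4 - 4*t^3 + 6*t^2 - 4*t + 1)

κ_4 = K′′′′(0) = 24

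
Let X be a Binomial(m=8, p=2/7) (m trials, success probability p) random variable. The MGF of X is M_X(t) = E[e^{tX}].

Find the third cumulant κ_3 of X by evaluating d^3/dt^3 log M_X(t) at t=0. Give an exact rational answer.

κ_3 = K^(3)(0) = 240/343

M_X(t) = (2*e^(t)/7 + 5/7)^8
K_X(t) = log M_X(t) = 8*log(2*e^(t)/7 + 5/7)
K^(3)(t) = (-160*e^(2*t) + 400*e^(t))/(8*e^(3*t) + 60*e^(2*t) + 150*e^(t) + 125)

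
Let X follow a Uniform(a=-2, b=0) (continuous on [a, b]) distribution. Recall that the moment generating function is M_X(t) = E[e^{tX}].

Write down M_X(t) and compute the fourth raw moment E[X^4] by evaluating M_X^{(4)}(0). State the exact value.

M_X(t) = (1 - e^(-2*t))/(2*t)
dM/dt = (2*t - e^(2*t) + 1)*e^(-2*t)/(2*t^2)
d^2M/dt^2 = (-2*t^2 - 2*t + e^(2*t) - 1)*e^(-2*t)/t^3
d^3M/dt^3 = (4*t^3 + 6*t^2 + 6*t - 3*e^(2*t) + 3)*e^(-2*t)/t^4
d^4M/dt^4 = (-8*t^4 - 16*t^3 - 24*t^2 - 24*t + 12*e^(2*t) - 12)*e^(-2*t)/t^5

E[X^4] = d^4M/dt^4 |_{t=0} = 16/5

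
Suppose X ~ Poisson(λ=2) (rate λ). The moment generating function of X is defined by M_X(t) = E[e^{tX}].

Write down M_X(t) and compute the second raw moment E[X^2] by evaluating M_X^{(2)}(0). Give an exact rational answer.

M_X(t) = e^(2*e^(t) - 2)
M′(t) = 2*e^(-2)*e^(t)*e^(2*e^(t))
M′′(t) = (4*e^(2*t)*e^(2*e^(t)) + 2*e^(t)*e^(2*e^(t)))*e^(-2)

E[X^2] = M′′(0) = 6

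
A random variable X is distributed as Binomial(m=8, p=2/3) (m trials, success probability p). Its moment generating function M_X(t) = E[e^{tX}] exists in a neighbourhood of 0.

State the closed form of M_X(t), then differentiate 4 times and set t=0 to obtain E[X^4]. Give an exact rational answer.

E[X^4] = D^4[M](0) = 29936/27

M_X(t) = (2*e^(t)/3 + 1/3)^8
D^4[M](t) = 1048576*e^(8*t)/6561 + 2458624*e^(7*t)/6561 + 28672*e^(6*t)/81 + 1120000*e^(5*t)/6561 + 286720*e^(4*t)/6561 + 448*e^(3*t)/81 + 1792*e^(2*t)/6561 + 16*e^(t)/6561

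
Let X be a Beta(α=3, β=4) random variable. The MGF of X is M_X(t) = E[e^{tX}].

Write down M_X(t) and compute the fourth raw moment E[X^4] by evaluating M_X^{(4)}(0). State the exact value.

E[X^4] = M′′′′(0) = 1/14

M_X(t) = ₁F₁(3; 7; t)
M′(t) = 3*₁F₁(4; 8; t)/7
M′′(t) = 3*₁F₁(5; 9; t)/14
M′′′(t) = 5*₁F₁(6; 10; t)/42
M′′′′(t) = ₁F₁(7; 11; t)/14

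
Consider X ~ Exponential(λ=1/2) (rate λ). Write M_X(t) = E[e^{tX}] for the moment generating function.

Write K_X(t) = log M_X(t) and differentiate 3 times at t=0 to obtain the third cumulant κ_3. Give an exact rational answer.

κ_3 = K′′′(0) = 16

M_X(t) = 1/(2*(1/2 - t))
K_X(t) = log M_X(t) = -log(1/2 - t) - log(2)
K′(t) = -2/(2*t - 1)
K′′(t) = 4/(4*t^2 - 4*t + 1)
K′′′(t) = -16/(8*t^3 - 12*t^2 + 6*t - 1)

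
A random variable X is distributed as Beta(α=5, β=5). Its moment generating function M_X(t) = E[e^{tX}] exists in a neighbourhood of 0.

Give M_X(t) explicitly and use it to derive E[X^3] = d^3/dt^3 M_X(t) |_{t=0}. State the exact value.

E[X^3] = D^3[M](0) = 7/44

M_X(t) = ₁F₁(5; 10; t)
D^3[M](t) = 7*₁F₁(8; 13; t)/44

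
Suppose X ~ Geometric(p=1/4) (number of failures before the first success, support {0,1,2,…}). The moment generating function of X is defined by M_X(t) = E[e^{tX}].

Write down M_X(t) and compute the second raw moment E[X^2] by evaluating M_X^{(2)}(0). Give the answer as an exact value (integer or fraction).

M_X(t) = 1/(4*(1 - 3*e^(t)/4))
dM/dt = 3*e^(t)/(9*e^(2*t) - 24*e^(t) + 16)
d^2M/dt^2 = (-9*e^(2*t) - 12*e^(t))/(27*e^(3*t) - 108*e^(2*t) + 144*e^(t) - 64)

E[X^2] = d^2M/dt^2 |_{t=0} = 21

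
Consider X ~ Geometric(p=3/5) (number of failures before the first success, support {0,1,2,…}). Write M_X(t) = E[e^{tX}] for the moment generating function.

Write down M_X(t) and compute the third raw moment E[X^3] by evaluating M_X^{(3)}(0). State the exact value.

E[X^3] = D^3[M](0) = 46/9

M_X(t) = 3/(5*(1 - 2*e^(t)/5))
D^3[M](t) = (24*e^(3*t) + 240*e^(2*t) + 150*e^(t))/(16*e^(4*t) - 160*e^(3*t) + 600*e^(2*t) - 1000*e^(t) + 625)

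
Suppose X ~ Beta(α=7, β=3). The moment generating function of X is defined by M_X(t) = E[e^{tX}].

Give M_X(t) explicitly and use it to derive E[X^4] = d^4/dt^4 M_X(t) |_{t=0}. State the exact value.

M_X(t) = ₁F₁(7; 10; t)
M^(4)(t) = 42*₁F₁(11; 14; t)/143

E[X^4] = M^(4)(0) = 42/143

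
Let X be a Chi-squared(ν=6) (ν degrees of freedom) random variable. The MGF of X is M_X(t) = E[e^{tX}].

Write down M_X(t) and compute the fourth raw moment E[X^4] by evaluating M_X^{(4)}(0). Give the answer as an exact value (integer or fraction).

E[X^4] = d^4M/dt^4 |_{t=0} = 5760

M_X(t) = (1 - 2*t)^(-3)
dM/dt = 6/(16*t^4 - 32*t^3 + 24*t^2 - 8*t + 1)
d^2M/dt^2 = -48/(32*t^5 - 80*t^4 + 80*t^3 - 40*t^2 + 10*t - 1)
d^3M/dt^3 = 480/(64*t^6 - 192*t^5 + 240*t^4 - 160*t^3 + 60*t^2 - 12*t + 1)
d^4M/dt^4 = -5760/(128*t^7 - 448*t^6 + 672*t^5 - 560*t^4 + 280*t^3 - 84*t^2 + 14*t - 1)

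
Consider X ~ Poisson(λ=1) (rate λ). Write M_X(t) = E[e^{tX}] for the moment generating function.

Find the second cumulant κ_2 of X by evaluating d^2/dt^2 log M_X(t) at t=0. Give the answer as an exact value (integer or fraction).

κ_2 = d^2K/dt^2 |_{t=0} = 1

M_X(t) = e^(e^(t) - 1)
K_X(t) = log M_X(t) = e^(t) - 1
dK/dt = e^(t)
d^2K/dt^2 = e^(t)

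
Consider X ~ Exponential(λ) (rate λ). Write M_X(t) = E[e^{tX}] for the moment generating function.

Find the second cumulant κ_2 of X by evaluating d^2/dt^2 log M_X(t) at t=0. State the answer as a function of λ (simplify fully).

κ_2 = D^2[K](0) = λ^(-2)

M_X(t) = λ/(λ - t)
K_X(t) = log M_X(t) = log(λ) - log(λ - t)
D^2[K](t) = 1/(λ^2 - 2*λ*t + t^2)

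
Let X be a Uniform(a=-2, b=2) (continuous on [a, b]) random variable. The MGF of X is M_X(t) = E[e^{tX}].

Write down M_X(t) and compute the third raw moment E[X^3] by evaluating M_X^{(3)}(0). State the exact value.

E[X^3] = M^(3)(0) = 0

M_X(t) = (e^(2*t) - e^(-2*t))/(4*t)
M^(3)(t) = (4*t^3*e^(4*t) + 4*t^3 - 6*t^2*e^(4*t) + 6*t^2 + 6*t*e^(4*t) + 6*t - 3*e^(4*t) + 3)*e^(-2*t)/(2*t^4)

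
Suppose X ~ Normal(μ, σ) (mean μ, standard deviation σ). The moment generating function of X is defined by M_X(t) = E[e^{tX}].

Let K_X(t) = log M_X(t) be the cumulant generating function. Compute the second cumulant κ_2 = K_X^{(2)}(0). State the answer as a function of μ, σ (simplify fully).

κ_2 = K′′(0) = σ^2

M_X(t) = e^(μ*t + σ^2*t^2/2)
K_X(t) = log M_X(t) = μ*t + σ^2*t^2/2
K′(t) = μ + σ^2*t
K′′(t) = σ^2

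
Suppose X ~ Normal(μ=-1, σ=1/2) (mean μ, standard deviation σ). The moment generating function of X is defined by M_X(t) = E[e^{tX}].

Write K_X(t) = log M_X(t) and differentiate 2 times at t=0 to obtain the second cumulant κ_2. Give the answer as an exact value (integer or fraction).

M_X(t) = e^(t^2/8 - t)
K_X(t) = log M_X(t) = t^2/8 - t
K^(2)(t) = 1/4

κ_2 = K^(2)(0) = 1/4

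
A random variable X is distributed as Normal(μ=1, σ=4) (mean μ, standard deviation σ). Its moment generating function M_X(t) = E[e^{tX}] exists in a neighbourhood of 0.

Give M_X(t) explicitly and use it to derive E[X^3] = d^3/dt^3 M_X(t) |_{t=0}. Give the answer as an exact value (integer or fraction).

M_X(t) = e^(8*t^2 + t)
M′(t) = 16*t*e^(t)*e^(8*t^2) + e^(t)*e^(8*t^2)
M′′(t) = 256*t^2*e^(t)*e^(8*t^2) + 32*t*e^(t)*e^(8*t^2) + 17*e^(t)*e^(8*t^2)
M′′′(t) = 4096*t^3*e^(t)*e^(8*t^2) + 768*t^2*e^(t)*e^(8*t^2) + 816*t*e^(t)*e^(8*t^2) + 49*e^(t)*e^(8*t^2)

E[X^3] = M′′′(0) = 49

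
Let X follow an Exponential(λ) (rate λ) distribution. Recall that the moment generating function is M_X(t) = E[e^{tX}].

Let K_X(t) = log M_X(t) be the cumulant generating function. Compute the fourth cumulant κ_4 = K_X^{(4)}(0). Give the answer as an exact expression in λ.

κ_4 = K′′′′(0) = 6/λ^4

M_X(t) = λ/(λ - t)
K_X(t) = log M_X(t) = log(λ) - log(λ - t)
K′(t) = -1/(-λ + t)
K′′(t) = 1/(λ^2 - 2*λ*t + t^2)
K′′′(t) = -2/(-λ^3 + 3*λ^2*t - 3*λ*t^2 + t^3)
K′′′′(t) = 6/(λ^4 - 4*λ^3*t + 6*λ^2*t^2 - 4*λ*t^3 + t^4)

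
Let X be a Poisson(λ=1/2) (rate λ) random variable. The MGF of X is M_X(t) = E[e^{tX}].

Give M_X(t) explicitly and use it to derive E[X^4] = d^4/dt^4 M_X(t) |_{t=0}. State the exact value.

M_X(t) = e^(e^(t)/2 - 1/2)
D^4[M](t) = (e^(4*t)*e^(e^(t)/2) + 12*e^(3*t)*e^(e^(t)/2) + 28*e^(2*t)*e^(e^(t)/2) + 8*e^(t)*e^(e^(t)/2))*e^(-1/2)/16

E[X^4] = D^4[M](0) = 49/16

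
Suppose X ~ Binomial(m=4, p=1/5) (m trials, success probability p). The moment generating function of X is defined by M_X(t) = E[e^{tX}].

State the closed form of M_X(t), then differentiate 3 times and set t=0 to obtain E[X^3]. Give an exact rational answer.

E[X^3] = M^(3)(0) = 304/125

M_X(t) = (e^(t)/5 + 4/5)^4
M^(3)(t) = 64*e^(4*t)/625 + 432*e^(3*t)/625 + 768*e^(2*t)/625 + 256*e^(t)/625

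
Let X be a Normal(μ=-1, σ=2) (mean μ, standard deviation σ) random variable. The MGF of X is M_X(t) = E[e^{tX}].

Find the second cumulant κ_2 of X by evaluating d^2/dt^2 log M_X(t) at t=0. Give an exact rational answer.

M_X(t) = e^(2*t^2 - t)
K_X(t) = log M_X(t) = 2*t^2 - t
K^(2)(t) = 4

κ_2 = K^(2)(0) = 4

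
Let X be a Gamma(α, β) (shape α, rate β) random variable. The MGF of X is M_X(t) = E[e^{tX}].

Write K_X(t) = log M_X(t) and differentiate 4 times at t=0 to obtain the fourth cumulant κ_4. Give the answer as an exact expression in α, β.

M_X(t) = (β/(β - t))^α
K_X(t) = log M_X(t) = α*(log(β) - log(β - t))
K^(4)(t) = 6*α/(β^4 - 4*β^3*t + 6*β^2*t^2 - 4*β*t^3 + t^4)

κ_4 = K^(4)(0) = 6*α/β^4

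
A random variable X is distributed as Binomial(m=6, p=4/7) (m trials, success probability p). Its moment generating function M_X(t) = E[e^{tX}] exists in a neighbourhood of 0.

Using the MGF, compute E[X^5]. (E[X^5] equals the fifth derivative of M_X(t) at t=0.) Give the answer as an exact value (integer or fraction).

M_X(t) = (4*e^(t)/7 + 3/7)^6
M^(5)(t) = 31850496*e^(6*t)/117649 + 57600000*e^(5*t)/117649 + 35389440*e^(4*t)/117649 + 8398080*e^(3*t)/117649 + 622080*e^(2*t)/117649 + 5832*e^(t)/117649

E[X^5] = M^(5)(0) = 19123704/16807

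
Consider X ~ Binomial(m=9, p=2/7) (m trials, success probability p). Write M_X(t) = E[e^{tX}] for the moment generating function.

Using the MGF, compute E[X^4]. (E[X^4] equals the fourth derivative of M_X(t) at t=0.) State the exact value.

M_X(t) = (2*e^(t)/7 + 5/7)^9

E[X^4] = M′′′′(0) = 46098/343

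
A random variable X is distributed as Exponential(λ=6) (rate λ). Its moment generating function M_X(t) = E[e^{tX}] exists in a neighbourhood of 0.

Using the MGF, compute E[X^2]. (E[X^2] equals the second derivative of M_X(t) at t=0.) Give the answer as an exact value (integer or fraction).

M_X(t) = 6/(6 - t)
D^2[M](t) = -12/(t^3 - 18*t^2 + 108*t - 216)

E[X^2] = D^2[M](0) = 1/18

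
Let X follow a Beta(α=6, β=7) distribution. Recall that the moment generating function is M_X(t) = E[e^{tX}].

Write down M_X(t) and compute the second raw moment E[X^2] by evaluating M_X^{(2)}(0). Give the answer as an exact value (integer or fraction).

M_X(t) = ₁F₁(6; 13; t)
D^2[M](t) = 3*₁F₁(8; 15; t)/13

E[X^2] = D^2[M](0) = 3/13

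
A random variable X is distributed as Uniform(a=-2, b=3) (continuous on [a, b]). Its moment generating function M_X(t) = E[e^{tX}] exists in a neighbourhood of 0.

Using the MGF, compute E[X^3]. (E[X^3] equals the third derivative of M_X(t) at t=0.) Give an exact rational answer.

M_X(t) = (e^(3*t) - e^(-2*t))/(5*t)
D^3[M](t) = (27*t^3*e^(5*t) + 8*t^3 - 27*t^2*e^(5*t) + 12*t^2 + 18*t*e^(5*t) + 12*t - 6*e^(5*t) + 6)*e^(-2*t)/(5*t^4)

E[X^3] = D^3[M](0) = 13/4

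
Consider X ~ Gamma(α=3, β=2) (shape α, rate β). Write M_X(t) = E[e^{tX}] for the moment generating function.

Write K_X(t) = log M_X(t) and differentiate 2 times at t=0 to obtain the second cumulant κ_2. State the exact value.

κ_2 = D^2[K](0) = 3/4

M_X(t) = 8/(2 - t)^3
K_X(t) = log M_X(t) = -3*log(2 - t) + 3*log(2)
D^2[K](t) = 3/(t^2 - 4*t + 4)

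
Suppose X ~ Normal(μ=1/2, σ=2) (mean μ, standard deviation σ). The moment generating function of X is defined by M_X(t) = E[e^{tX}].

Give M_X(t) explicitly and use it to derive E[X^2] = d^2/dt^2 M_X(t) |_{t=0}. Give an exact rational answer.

E[X^2] = M^(2)(0) = 17/4

M_X(t) = e^(2*t^2 + t/2)
M^(2)(t) = 16*t^2*e^(t/2)*e^(2*t^2) + 4*t*e^(t/2)*e^(2*t^2) + 17*e^(t/2)*e^(2*t^2)/4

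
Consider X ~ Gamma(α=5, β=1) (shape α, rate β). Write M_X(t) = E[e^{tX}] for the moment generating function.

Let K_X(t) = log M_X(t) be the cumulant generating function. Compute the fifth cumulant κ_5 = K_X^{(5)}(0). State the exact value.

κ_5 = D^5[K](0) = 120

M_X(t) = (1 - t)^(-5)
K_X(t) = log M_X(t) = -5*log(1 - t)
D^5[K](t) = -120/(t^5 - 5*t^4 + 10*t^3 - 10*t^2 + 5*t - 1)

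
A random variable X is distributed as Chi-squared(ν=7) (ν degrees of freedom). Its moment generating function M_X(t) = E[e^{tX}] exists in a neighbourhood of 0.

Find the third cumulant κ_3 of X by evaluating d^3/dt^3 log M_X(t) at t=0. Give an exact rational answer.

M_X(t) = (1 - 2*t)^(-7/2)
K_X(t) = log M_X(t) = -7*log(1 - 2*t)/2
K′(t) = -7/(2*t - 1)
K′′(t) = 14/(4*t^2 - 4*t + 1)
K′′′(t) = -56/(8*t^3 - 12*t^2 + 6*t - 1)

κ_3 = K′′′(0) = 56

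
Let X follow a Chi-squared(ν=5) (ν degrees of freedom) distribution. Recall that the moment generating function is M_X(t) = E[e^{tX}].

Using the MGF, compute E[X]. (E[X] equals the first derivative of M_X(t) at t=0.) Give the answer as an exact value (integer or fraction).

M_X(t) = (1 - 2*t)^(-5/2)
D[M](t) = -5/(8*t^3*√(1 - 2*t) - 12*t^2*√(1 - 2*t) + 6*t*√(1 - 2*t) - √(1 - 2*t))

E[X] = D[M](0) = 5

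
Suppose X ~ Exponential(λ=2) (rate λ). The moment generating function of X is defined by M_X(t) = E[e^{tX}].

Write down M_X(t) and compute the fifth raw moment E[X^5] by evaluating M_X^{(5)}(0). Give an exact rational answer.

M_X(t) = 2/(2 - t)
D^5[M](t) = 240/(t^6 - 12*t^5 + 60*t^4 - 160*t^3 + 240*t^2 - 192*t + 64)

E[X^5] = D^5[M](0) = 15/4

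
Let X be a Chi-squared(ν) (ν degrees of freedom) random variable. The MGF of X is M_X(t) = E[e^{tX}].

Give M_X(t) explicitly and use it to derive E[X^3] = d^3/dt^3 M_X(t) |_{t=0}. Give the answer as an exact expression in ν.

E[X^3] = M′′′(0) = ν*(ν^2 + 6*ν + 8)

M_X(t) = (1 - 2*t)^(-ν/2)
M′(t) = -ν/(2*t*(1 - 2*t)^(ν/2) - (1 - 2*t)^(ν/2))
M′′(t) = (ν^2 + 2*ν)/(4*t^2*(1 - 2*t)^(ν/2) - 4*t*(1 - 2*t)^(ν/2) + (1 - 2*t)^(ν/2))
M′′′(t) = (-ν^3 - 6*ν^2 - 8*ν)/(8*t^3*(1 - 2*t)^(ν/2) - 12*t^2*(1 - 2*t)^(ν/2) + 6*t*(1 - 2*t)^(ν/2) - (1 - 2*t)^(ν/2))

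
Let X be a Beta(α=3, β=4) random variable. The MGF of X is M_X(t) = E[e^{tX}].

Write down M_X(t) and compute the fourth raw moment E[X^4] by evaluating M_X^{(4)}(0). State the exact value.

E[X^4] = d^4M/dt^4 |_{t=0} = 1/14

M_X(t) = ₁F₁(3; 7; t)
dM/dt = 3*₁F₁(4; 8; t)/7
d^2M/dt^2 = 3*₁F₁(5; 9; t)/14
d^3M/dt^3 = 5*₁F₁(6; 10; t)/42
d^4M/dt^4 = ₁F₁(7; 11; t)/14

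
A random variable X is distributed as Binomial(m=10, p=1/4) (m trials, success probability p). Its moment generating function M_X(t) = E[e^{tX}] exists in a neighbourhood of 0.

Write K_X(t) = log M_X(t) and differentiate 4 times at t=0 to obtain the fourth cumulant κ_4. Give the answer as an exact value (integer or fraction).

M_X(t) = (e^(t)/4 + 3/4)^10
K_X(t) = log M_X(t) = 10*log(e^(t)/4 + 3/4)
K′(t) = 10*e^(t)/(e^(t) + 3)
K′′(t) = 30*e^(t)/(e^(2*t) + 6*e^(t) + 9)
K′′′(t) = (-30*e^(2*t) + 90*e^(t))/(e^(3*t) + 9*e^(2*t) + 27*e^(t) + 27)
K′′′′(t) = (30*e^(3*t) - 360*e^(2*t) + 270*e^(t))/(e^(4*t) + 12*e^(3*t) + 54*e^(2*t) + 108*e^(t) + 81)

κ_4 = K′′′′(0) = -15/64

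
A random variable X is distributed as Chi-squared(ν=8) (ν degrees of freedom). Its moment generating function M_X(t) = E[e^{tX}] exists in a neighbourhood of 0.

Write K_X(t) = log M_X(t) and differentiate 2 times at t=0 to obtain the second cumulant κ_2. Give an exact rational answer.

M_X(t) = (1 - 2*t)^(-4)
K_X(t) = log M_X(t) = -4*log(1 - 2*t)
K^(2)(t) = 16/(4*t^2 - 4*t + 1)

κ_2 = K^(2)(0) = 16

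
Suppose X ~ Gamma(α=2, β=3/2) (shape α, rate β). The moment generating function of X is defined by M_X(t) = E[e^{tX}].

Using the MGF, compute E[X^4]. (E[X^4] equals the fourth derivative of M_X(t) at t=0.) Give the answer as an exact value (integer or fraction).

E[X^4] = M^(4)(0) = 640/27

M_X(t) = 9/(4*(3/2 - t)^2)
M^(4)(t) = 17280/(64*t^6 - 576*t^5 + 2160*t^4 - 4320*t^3 + 4860*t^2 - 2916*t + 729)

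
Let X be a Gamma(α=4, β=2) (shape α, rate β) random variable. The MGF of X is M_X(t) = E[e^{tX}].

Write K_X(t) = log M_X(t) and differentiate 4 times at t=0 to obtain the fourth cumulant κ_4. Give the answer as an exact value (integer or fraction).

κ_4 = K′′′′(0) = 3/2

M_X(t) = 16/(2 - t)^4
K_X(t) = log M_X(t) = -4*log(2 - t) + 4*log(2)
K′(t) = -4/(t - 2)
K′′(t) = 4/(t^2 - 4*t + 4)
K′′′(t) = -8/(t^3 - 6*t^2 + 12*t - 8)
K′′′′(t) = 24/(t^4 - 8*t^3 + 24*t^2 - 32*t + 16)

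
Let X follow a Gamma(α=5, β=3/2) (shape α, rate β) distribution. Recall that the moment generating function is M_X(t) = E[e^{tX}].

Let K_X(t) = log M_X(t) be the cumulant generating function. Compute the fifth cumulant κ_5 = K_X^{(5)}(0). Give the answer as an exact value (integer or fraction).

M_X(t) = 243/(32*(3/2 - t)^5)
K_X(t) = log M_X(t) = -5*log(3/2 - t) - 5*log(2) + 5*log(3)
K^(5)(t) = -3840/(32*t^5 - 240*t^4 + 720*t^3 - 1080*t^2 + 810*t - 243)

κ_5 = K^(5)(0) = 1280/81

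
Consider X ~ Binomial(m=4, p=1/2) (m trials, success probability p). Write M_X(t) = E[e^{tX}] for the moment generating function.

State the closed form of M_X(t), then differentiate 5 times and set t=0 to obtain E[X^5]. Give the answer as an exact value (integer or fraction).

M_X(t) = (e^(t)/2 + 1/2)^4
M′(t) = e^(4*t)/4 + 3*e^(3*t)/4 + 3*e^(2*t)/4 + e^(t)/4
M′′(t) = e^(4*t) + 9*e^(3*t)/4 + 3*e^(2*t)/2 + e^(t)/4
M′′′(t) = 4*e^(4*t) + 27*e^(3*t)/4 + 3*e^(2*t) + e^(t)/4
M′′′′(t) = 16*e^(4*t) + 81*e^(3*t)/4 + 6*e^(2*t) + e^(t)/4
M′′′′′(t) = 64*e^(4*t) + 243*e^(3*t)/4 + 12*e^(2*t) + e^(t)/4

E[X^5] = M′′′′′(0) = 137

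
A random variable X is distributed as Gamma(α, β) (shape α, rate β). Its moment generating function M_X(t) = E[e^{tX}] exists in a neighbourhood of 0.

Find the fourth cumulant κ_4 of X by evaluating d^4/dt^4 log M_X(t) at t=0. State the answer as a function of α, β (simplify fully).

M_X(t) = (β/(β - t))^α
K_X(t) = log M_X(t) = α*(log(β) - log(β - t))
D^4[K](t) = 6*α/(β^4 - 4*β^3*t + 6*β^2*t^2 - 4*β*t^3 + t^4)

κ_4 = D^4[K](0) = 6*α/β^4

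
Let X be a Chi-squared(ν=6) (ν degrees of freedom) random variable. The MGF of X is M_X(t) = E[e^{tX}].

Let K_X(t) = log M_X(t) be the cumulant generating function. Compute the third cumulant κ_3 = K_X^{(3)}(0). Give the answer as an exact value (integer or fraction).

κ_3 = D^3[K](0) = 48

M_X(t) = (1 - 2*t)^(-3)
K_X(t) = log M_X(t) = -3*log(1 - 2*t)
D^3[K](t) = -48/(8*t^3 - 12*t^2 + 6*t - 1)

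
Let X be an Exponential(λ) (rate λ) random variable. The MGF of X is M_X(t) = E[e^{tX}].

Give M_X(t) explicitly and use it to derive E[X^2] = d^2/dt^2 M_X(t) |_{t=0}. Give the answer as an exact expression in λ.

M_X(t) = λ/(λ - t)
dM/dt = λ/(λ^2 - 2*λ*t + t^2)
d^2M/dt^2 = -2*λ/(-λ^3 + 3*λ^2*t - 3*λ*t^2 + t^3)

E[X^2] = d^2M/dt^2 |_{t=0} = 2/λ^2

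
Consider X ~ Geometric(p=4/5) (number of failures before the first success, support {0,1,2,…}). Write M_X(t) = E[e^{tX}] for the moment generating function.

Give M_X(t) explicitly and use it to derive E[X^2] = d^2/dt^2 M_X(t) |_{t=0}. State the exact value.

M_X(t) = 4/(5*(1 - e^(t)/5))
M^(2)(t) = (-4*e^(2*t) - 20*e^(t))/(e^(3*t) - 15*e^(2*t) + 75*e^(t) - 125)

E[X^2] = M^(2)(0) = 3/8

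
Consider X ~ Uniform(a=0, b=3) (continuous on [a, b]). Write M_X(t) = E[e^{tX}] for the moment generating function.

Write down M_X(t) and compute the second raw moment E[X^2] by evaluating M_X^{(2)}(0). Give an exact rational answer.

M_X(t) = (e^(3*t) - 1)/(3*t)
M^(2)(t) = (9*t^2*e^(3*t) - 6*t*e^(3*t) + 2*e^(3*t) - 2)/(3*t^3)

E[X^2] = M^(2)(0) = 3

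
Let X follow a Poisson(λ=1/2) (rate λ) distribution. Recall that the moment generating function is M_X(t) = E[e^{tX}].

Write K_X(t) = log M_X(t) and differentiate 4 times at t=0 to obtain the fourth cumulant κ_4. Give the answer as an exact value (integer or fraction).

M_X(t) = e^(e^(t)/2 - 1/2)
K_X(t) = log M_X(t) = e^(t)/2 - 1/2
D^4[K](t) = e^(t)/2

κ_4 = D^4[K](0) = 1/2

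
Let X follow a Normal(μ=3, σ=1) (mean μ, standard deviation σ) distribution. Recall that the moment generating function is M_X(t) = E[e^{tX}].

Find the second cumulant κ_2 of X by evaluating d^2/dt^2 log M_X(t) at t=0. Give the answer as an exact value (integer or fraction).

M_X(t) = e^(t^2/2 + 3*t)
K_X(t) = log M_X(t) = t^2/2 + 3*t
D^2[K](t) = 1

κ_2 = D^2[K](0) = 1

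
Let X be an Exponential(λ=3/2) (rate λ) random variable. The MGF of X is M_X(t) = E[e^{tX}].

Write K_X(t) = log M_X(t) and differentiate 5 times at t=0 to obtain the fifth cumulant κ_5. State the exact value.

κ_5 = d^5K/dt^5 |_{t=0} = 256/81

M_X(t) = 3/(2*(3/2 - t))
K_X(t) = log M_X(t) = -log(3/2 - t) - log(2) + log(3)
dK/dt = -2/(2*t - 3)
d^2K/dt^2 = 4/(4*t^2 - 12*t + 9)
d^3K/dt^3 = -16/(8*t^3 - 36*t^2 + 54*t - 27)
d^4K/dt^4 = 96/(16*t^4 - 96*t^3 + 216*t^2 - 216*t + 81)
d^5K/dt^5 = -768/(32*t^5 - 240*t^4 + 720*t^3 - 1080*t^2 + 810*t - 243)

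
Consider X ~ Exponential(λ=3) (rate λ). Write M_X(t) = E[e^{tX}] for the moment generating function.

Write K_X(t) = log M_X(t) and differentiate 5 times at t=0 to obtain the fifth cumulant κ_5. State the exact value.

κ_5 = K^(5)(0) = 8/81

M_X(t) = 3/(3 - t)
K_X(t) = log M_X(t) = -log(3 - t) + log(3)
K^(5)(t) = -24/(t^5 - 15*t^4 + 90*t^3 - 270*t^2 + 405*t - 243)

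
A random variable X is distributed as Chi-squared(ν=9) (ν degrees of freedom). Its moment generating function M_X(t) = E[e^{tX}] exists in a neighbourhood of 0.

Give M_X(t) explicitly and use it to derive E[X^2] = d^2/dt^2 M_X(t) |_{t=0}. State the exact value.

M_X(t) = (1 - 2*t)^(-9/2)
D^2[M](t) = 99/(64*t^6*√(1 - 2*t) - 192*t^5*√(1 - 2*t) + 240*t^4*√(1 - 2*t) - 160*t^3*√(1 - 2*t) + 60*t^2*√(1 - 2*t) - 12*t*√(1 - 2*t) + √(1 - 2*t))

E[X^2] = D^2[M](0) = 99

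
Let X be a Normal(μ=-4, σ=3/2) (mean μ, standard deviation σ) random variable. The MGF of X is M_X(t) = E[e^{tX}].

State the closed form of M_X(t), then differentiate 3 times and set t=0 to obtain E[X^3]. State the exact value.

E[X^3] = d^3M/dt^3 |_{t=0} = -91

M_X(t) = e^(9*t^2/8 - 4*t)
dM/dt = 9*t*e^(-4*t)*e^(9*t^2/8)/4 - 4*e^(-4*t)*e^(9*t^2/8)
d^2M/dt^2 = (81*t^2*e^(9*t^2/8) - 288*t*e^(9*t^2/8) + 292*e^(9*t^2/8))*e^(-4*t)/16
d^3M/dt^3 = (729*t^3*e^(9*t^2/8) - 3888*t^2*e^(9*t^2/8) + 7884*t*e^(9*t^2/8) - 5824*e^(9*t^2/8))*e^(-4*t)/64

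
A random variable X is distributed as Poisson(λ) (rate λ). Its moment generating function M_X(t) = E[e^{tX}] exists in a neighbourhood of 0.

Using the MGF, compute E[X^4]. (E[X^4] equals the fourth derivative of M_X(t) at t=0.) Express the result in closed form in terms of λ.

E[X^4] = D^4[M](0) = λ*(λ^3 + 6*λ^2 + 7*λ + 1)

M_X(t) = e^(λ*(e^(t) - 1))
D^4[M](t) = (λ^4*e^(4*t)*e^(λ*e^(t)) + 6*λ^3*e^(3*t)*e^(λ*e^(t)) + 7*λ^2*e^(2*t)*e^(λ*e^(t)) + λ*e^(t)*e^(λ*e^(t)))*e^(-λ)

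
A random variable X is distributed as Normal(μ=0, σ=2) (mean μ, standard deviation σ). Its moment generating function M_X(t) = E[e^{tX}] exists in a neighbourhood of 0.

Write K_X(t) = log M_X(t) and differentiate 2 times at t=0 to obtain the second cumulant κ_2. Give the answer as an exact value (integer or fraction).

κ_2 = K′′(0) = 4

M_X(t) = e^(2*t^2)
K_X(t) = log M_X(t) = 2*t^2
K′(t) = 4*t
K′′(t) = 4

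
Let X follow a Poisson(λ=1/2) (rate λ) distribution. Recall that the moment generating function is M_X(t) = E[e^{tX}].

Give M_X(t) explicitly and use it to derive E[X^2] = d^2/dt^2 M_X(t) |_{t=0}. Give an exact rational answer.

M_X(t) = e^(e^(t)/2 - 1/2)
D^2[M](t) = (e^(2*t)*e^(e^(t)/2) + 2*e^(t)*e^(e^(t)/2))*e^(-1/2)/4

E[X^2] = D^2[M](0) = 3/4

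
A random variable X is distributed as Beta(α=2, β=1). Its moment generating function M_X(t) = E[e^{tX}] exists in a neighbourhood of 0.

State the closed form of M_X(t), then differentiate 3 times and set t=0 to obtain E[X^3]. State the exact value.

E[X^3] = d^3M/dt^3 |_{t=0} = 2/5

M_X(t) = ₁F₁(2; 3; t)
dM/dt = 2*₁F₁(3; 4; t)/3
d^2M/dt^2 = ₁F₁(4; 5; t)/2
d^3M/dt^3 = 2*₁F₁(5; 6; t)/5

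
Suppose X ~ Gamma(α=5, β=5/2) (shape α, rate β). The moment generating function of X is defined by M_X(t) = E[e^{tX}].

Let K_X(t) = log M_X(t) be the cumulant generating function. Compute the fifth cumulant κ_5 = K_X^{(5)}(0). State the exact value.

M_X(t) = 3125/(32*(5/2 - t)^5)
K_X(t) = log M_X(t) = -5*log(5/2 - t) - 5*log(2) + 5*log(5)
dK/dt = -10/(2*t - 5)
d^2K/dt^2 = 20/(4*t^2 - 20*t + 25)
d^3K/dt^3 = -80/(8*t^3 - 60*t^2 + 150*t - 125)
d^4K/dt^4 = 480/(16*t^4 - 160*t^3 + 600*t^2 - 1000*t + 625)
d^5K/dt^5 = -3840/(32*t^5 - 400*t^4 + 2000*t^3 - 5000*t^2 + 6250*t - 3125)

κ_5 = d^5K/dt^5 |_{t=0} = 768/625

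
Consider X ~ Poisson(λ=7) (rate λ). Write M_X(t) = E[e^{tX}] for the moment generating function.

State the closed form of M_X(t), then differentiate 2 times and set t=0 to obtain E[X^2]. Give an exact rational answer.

E[X^2] = M^(2)(0) = 56

M_X(t) = e^(7*e^(t) - 7)
M^(2)(t) = (49*e^(2*t)*e^(7*e^(t)) + 7*e^(t)*e^(7*e^(t)))*e^(-7)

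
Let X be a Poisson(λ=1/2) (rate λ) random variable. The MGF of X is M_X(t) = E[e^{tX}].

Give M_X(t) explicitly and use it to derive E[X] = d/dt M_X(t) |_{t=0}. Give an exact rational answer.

M_X(t) = e^(e^(t)/2 - 1/2)
M^(1)(t) = e^(-1/2)*e^(t)*e^(e^(t)/2)/2

E[X] = M^(1)(0) = 1/2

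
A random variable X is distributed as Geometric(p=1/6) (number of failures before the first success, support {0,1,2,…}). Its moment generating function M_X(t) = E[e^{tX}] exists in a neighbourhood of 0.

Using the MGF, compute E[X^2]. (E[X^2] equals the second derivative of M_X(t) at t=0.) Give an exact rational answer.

M_X(t) = 1/(6*(1 - 5*e^(t)/6))
dM/dt = 5*e^(t)/(25*e^(2*t) - 60*e^(t) + 36)
d^2M/dt^2 = (-25*e^(2*t) - 30*e^(t))/(125*e^(3*t) - 450*e^(2*t) + 540*e^(t) - 216)

E[X^2] = d^2M/dt^2 |_{t=0} = 55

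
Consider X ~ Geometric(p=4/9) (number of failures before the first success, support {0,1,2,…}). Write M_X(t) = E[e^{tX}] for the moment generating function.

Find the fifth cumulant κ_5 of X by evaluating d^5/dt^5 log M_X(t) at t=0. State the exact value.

M_X(t) = 4/(9*(1 - 5*e^(t)/9))
K_X(t) = log M_X(t) = -log(1 - 5*e^(t)/9) - 2*log(3) + 2*log(2)
dK/dt = -5*e^(t)/(5*e^(t) - 9)
d^2K/dt^2 = 45*e^(t)/(25*e^(2*t) - 90*e^(t) + 81)
d^3K/dt^3 = (-225*e^(2*t) - 405*e^(t))/(125*e^(3*t) - 675*e^(2*t) + 1215*e^(t) - 729)
d^4K/dt^4 = (1125*e^(3*t) + 8100*e^(2*t) + 3645*e^(t))/(625*e^(4*t) - 4500*e^(3*t) + 12150*e^(2*t) - 14580*e^(t) + 6561)
d^5K/dt^5 = (-5625*e^(4*t) - 111375*e^(3*t) - 200475*e^(2*t) - 32805*e^(t))/(3125*e^(5*t) - 28125*e^(4*t) + 101250*e^(3*t) - 182250*e^(2*t) + 164025*e^(t) - 59049)

κ_5 = d^5K/dt^5 |_{t=0} = 43785/128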